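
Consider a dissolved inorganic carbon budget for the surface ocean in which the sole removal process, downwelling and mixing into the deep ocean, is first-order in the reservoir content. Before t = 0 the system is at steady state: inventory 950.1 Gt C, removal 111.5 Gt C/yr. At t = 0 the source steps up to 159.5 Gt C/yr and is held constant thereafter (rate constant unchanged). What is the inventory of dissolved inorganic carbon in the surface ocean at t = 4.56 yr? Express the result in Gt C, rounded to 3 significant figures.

τ = M₀/F₀ = 950.1/111.5 = 8.521 yr; rate constant k = 1/τ.
New steady state M_∞ = F₁/k = F₁·τ = 159.5 × 8.521 = 1359.1 Gt C.
M(t) = M_∞ + (M₀ − M_∞)·e^(−t/τ); t/τ = 4.56/8.521 = 0.5351, so e^(−t/τ) = 0.5856.
M(t) = 1359.1 − 409.0 × 0.5856 = 1119.6 Gt C.

1120 Gt C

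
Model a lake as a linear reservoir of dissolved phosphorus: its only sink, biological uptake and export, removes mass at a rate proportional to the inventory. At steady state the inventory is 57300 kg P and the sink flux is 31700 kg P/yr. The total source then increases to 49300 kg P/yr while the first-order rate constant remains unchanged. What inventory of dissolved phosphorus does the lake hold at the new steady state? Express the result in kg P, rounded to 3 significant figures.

89100 kg P

Rate constant k = F/M = 31700 / 57300 = 0.5532 yr⁻¹.
At the new steady state, source = k·M_new ⇒ M_new = 49300 / 0.5532 = 89110 kg P.
(Equivalently M_new = M × F_new/F_old = 57300 × 49300/31700.)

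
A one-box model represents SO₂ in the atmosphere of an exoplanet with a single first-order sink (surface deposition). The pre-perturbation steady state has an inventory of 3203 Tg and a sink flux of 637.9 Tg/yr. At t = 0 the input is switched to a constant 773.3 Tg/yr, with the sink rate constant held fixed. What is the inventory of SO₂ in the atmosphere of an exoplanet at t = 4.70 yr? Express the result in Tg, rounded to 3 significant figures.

Residence time τ = M₀/F₀ = 5.021 yr. The eventual steady state is M_∞ = M₀·(F₁/F₀) = 3203 × 773.3/637.9 = 3882.9 Tg.
The anomaly ΔM(t) = M(t) − M_∞ decays as ΔM₀·e^(−t/τ) with ΔM₀ = 3203 − 3882.9 = −679.9 Tg.
At t = 4.70 yr, e^(−t/τ) = e^(−0.9360) = 0.3922, so ΔM = −266.6 Tg and M = 3882.9 − 266.6 = 3616.2 Tg.

3620 Tg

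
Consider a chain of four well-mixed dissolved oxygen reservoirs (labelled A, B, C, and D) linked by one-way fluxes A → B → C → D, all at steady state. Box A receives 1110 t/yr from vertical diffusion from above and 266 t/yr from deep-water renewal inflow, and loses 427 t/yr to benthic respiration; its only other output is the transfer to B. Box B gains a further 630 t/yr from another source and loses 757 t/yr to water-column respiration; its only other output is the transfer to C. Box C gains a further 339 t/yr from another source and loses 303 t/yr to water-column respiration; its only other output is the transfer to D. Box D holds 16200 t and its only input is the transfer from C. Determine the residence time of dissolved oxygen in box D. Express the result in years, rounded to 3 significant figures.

Box A: F(A→B) = (1110 + 266) − 427 = 949.00 t/yr.
Box B: F(B→C) = (949.00 + 630) − 757 = 822.00 t/yr.
Box C: F(C→D) = (822.00 + 339) − 303 = 858.00 t/yr.
Box D throughput = its input = 858.00 t/yr; τ = 16200 / 858.00 = 18.88 yr.

18.9 yr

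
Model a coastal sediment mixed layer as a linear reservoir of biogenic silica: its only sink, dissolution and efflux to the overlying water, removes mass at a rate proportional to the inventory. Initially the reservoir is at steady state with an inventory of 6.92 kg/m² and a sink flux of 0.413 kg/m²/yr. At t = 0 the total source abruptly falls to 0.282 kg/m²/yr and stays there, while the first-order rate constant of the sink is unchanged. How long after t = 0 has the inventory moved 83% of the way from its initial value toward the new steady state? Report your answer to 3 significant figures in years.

τ = M₀/F₀ = 6.92/0.413 = 16.76 yr.
The remaining gap fraction is e^(−t/τ); 83% covered ⇒ e^(−t/τ) = 0.170.
t = −τ ln(0.170) = 16.76 × 1.772 = 29.69 yr.

29.7 yr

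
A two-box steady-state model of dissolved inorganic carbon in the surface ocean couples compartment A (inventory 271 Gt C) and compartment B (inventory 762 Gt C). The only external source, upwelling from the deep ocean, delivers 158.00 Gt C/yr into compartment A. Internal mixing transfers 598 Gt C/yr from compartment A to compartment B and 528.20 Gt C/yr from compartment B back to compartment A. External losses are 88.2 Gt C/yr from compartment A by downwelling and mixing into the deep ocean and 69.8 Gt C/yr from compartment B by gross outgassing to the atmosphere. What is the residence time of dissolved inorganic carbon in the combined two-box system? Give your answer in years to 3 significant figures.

6.54 yr

For the system as a whole, the A↔B exchange is internal and contributes nothing to the throughput; only the external sinks remove mass.
M_total = 271 + 762 = 1033.0 Gt C.
ΣF_external_out = 88.2 + 69.8 = 158.00 Gt C/yr.
τ = M_total / ΣF_ext = 1033.0 / 158.00 = 6.538 yr.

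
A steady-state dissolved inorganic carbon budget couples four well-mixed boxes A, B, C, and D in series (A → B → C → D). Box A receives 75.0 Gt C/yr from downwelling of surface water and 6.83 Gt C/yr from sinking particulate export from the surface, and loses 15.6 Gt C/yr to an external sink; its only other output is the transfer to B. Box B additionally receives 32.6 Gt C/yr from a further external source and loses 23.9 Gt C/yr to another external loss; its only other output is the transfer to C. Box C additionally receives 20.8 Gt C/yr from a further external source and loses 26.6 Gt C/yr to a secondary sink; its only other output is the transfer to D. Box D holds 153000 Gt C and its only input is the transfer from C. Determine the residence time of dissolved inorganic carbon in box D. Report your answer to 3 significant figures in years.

2210 yr

Box A: F(A→B) = (75.0 + 6.83) − 15.6 = 66.230 Gt C/yr.
Box B: F(B→C) = (66.230 + 32.6) − 23.9 = 74.930 Gt C/yr.
Box C: F(C→D) = (74.930 + 20.8) − 26.6 = 69.130 Gt C/yr.
Box D throughput = its input = 69.130 Gt C/yr; τ = 153000 / 69.130 = 2213 yr.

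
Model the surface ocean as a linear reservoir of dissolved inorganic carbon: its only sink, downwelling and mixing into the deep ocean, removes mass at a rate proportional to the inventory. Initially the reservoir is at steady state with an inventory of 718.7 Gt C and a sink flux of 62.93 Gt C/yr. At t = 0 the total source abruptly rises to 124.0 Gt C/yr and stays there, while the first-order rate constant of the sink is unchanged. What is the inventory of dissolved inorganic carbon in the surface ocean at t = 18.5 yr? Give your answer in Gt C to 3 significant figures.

Residence time τ = M₀/F₀ = 11.42 yr. The eventual steady state is M_∞ = M₀·(F₁/F₀) = 718.7 × 124.0/62.93 = 1416.2 Gt C.
The anomaly ΔM(t) = M(t) − M_∞ decays as ΔM₀·e^(−t/τ) with ΔM₀ = 718.7 − 1416.2 = −697.5 Gt C.
At t = 18.5 yr, e^(−t/τ) = e^(−1.620) = 0.1979, so ΔM = −138.0 Gt C and M = 1416.2 − 138.0 = 1278.1 Gt C.

1280 Gt C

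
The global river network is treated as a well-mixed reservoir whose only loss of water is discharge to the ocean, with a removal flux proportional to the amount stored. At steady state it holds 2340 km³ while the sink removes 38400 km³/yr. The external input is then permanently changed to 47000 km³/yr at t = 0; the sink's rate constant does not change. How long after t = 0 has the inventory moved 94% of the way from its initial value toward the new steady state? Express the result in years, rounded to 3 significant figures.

τ = M₀/F₀ = 2340/38400 = 0.06094 yr.
The remaining gap fraction is e^(−t/τ); 94% covered ⇒ e^(−t/τ) = 0.0600.
t = −τ ln(0.0600) = 0.06094 × 2.813 = 0.1714 yr.

0.171 yr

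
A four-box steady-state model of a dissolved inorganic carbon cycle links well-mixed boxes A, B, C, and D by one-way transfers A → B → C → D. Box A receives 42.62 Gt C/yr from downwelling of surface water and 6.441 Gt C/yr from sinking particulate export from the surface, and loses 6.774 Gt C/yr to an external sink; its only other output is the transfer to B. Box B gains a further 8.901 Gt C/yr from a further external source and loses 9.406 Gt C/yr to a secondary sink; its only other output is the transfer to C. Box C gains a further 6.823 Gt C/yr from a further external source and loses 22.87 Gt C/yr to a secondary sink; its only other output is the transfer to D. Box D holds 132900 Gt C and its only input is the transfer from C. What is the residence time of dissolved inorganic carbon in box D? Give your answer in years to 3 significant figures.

5160 yr

Box A: F(A→B) = (42.62 + 6.441) − 6.774 = 42.287 Gt C/yr.
Box B: F(B→C) = (42.287 + 8.901) − 9.406 = 41.782 Gt C/yr.
Box C: F(C→D) = (41.782 + 6.823) − 22.87 = 25.735 Gt C/yr.
Box D throughput = its input = 25.735 Gt C/yr; τ = 132900 / 25.735 = 5164 yr.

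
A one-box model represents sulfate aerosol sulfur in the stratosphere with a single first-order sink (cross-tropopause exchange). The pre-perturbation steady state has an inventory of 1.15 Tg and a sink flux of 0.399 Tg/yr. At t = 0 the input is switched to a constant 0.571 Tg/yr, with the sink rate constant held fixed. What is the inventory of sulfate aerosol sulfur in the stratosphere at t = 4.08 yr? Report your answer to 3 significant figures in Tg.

τ = M₀/F₀ = 1.15/0.399 = 2.882 yr; rate constant k = 1/τ.
New steady state M_∞ = F₁/k = F₁·τ = 0.571 × 2.882 = 1.6457 Tg.
M(t) = M_∞ + (M₀ − M_∞)·e^(−t/τ); t/τ = 4.08/2.882 = 1.416, so e^(−t/τ) = 0.2428.
M(t) = 1.6457 − 0.4957 × 0.2428 = 1.5254 Tg.

1.53 Tg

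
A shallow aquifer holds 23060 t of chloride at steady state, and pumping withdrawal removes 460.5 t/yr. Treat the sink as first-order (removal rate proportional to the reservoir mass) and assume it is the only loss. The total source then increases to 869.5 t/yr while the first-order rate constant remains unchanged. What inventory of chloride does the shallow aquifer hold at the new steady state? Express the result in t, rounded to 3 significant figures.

Rate constant k = F/M = 460.5 / 23060 = 0.01997 yr⁻¹.
At the new steady state, source = k·M_new ⇒ M_new = 869.5 / 0.01997 = 43540 t.
(Equivalently M_new = M × F_new/F_old = 23060 × 869.5/460.5.)

43500 t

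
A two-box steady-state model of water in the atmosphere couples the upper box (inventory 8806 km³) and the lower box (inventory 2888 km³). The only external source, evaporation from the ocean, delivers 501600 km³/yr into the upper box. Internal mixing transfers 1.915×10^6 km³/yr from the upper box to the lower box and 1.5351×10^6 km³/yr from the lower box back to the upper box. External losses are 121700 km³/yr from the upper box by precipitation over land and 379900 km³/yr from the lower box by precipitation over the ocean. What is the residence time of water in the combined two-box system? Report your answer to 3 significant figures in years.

For the system as a whole, the A↔B exchange is internal and contributes nothing to the throughput; only the external sinks remove mass.
M_total = 8806 + 2888 = 11694 km³.
ΣF_external_out = 121700 + 379900 = 501600 km³/yr.
τ = M_total / ΣF_ext = 11694 / 501600 = 0.02331 yr.

0.0233 yr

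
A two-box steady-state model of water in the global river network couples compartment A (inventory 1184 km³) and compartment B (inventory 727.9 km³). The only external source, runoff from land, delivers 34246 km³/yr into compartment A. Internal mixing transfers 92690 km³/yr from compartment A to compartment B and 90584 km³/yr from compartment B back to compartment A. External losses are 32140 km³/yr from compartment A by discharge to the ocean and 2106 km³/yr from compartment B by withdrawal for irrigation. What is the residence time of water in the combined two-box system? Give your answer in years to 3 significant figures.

Treat the two boxes together as one reservoir: the mixing fluxes between them are internal recycling, so τ = ΣM / Σ(external losses).
M_total = 1184 + 727.9 = 1911.9 km³.
ΣF_external_out = 32140 + 2106 = 34246 km³/yr.
τ = M_total / ΣF_ext = 1911.9 / 34246 = 0.05583 yr.

0.0558 yr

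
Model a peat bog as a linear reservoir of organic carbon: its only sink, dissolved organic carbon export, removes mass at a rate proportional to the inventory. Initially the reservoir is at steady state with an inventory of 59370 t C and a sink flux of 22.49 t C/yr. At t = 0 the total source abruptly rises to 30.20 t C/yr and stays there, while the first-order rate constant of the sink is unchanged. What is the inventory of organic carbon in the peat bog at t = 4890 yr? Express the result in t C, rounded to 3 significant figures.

The sink rate constant is k = F₀/M₀ = 22.49/59370 = 0.0003788 yr⁻¹.
Solving dM/dt = F₁ − kM with M(0) = M₀ gives M(t) = F₁/k + (M₀ − F₁/k)·e^(−kt).
F₁/k = 30.20/0.0003788 = 79723 t C; kt = 0.0003788 × 4890 = 1.852, e^(−kt) = 0.1569.
M(4890) = 79723 + (59370 − 79723) × 0.1569 = 79723 − 3193 = 76531 t C.

76500 t C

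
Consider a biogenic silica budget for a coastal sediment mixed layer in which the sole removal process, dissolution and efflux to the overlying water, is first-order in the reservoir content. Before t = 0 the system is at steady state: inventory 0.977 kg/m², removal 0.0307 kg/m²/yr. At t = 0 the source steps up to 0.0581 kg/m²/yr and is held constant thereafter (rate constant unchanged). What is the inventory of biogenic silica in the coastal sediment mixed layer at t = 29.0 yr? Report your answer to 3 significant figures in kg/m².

The sink rate constant is k = F₀/M₀ = 0.0307/0.977 = 0.03142 yr⁻¹.
Solving dM/dt = F₁ − kM with M(0) = M₀ gives M(t) = F₁/k + (M₀ − F₁/k)·e^(−kt).
F₁/k = 0.0581/0.03142 = 1.8490 kg/m²; kt = 0.03142 × 29.0 = 0.9113, e^(−kt) = 0.4020.
M(29.0) = 1.8490 + (0.977 − 1.8490) × 0.4020 = 1.8490 − 0.3506 = 1.4984 kg/m².

1.50 kg/m²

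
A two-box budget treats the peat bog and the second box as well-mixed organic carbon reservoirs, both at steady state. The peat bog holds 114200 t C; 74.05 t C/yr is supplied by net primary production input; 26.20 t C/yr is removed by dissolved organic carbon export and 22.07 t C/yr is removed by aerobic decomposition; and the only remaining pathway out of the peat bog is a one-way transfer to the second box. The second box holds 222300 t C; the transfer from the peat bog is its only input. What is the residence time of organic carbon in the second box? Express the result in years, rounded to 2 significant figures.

8600 yr

Balance the peat bog: ΣF_in = 74.050 t C/yr.
Transfer to the second box = ΣF_in − (26.20 + 22.07) = 25.780 t C/yr.
At steady state the output of the second box equals its input, 25.780 t C/yr.
τ = M / F = 222300 / 25.780 = 8623 yr.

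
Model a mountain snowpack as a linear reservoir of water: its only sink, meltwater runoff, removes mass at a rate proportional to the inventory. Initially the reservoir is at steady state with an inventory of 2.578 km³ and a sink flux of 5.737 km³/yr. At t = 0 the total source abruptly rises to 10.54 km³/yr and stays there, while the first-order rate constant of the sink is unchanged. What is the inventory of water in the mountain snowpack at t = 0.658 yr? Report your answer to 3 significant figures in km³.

4.24 km³

τ = M₀/F₀ = 2.578/5.737 = 0.4494 yr; rate constant k = 1/τ.
New steady state M_∞ = F₁/k = F₁·τ = 10.54 × 0.4494 = 4.7363 km³.
M(t) = M_∞ + (M₀ − M_∞)·e^(−t/τ); t/τ = 0.658/0.4494 = 1.464, so e^(−t/τ) = 0.2312.
M(t) = 4.7363 − 2.158 × 0.2312 = 4.2372 km³.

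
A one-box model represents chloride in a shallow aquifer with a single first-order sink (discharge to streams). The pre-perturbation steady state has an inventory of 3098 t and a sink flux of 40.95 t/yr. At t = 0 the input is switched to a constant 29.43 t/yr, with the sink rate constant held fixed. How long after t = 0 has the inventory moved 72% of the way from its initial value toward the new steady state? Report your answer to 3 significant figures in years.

τ = M₀/F₀ = 3098/40.95 = 75.65 yr.
The remaining gap fraction is e^(−t/τ); 72% covered ⇒ e^(−t/τ) = 0.280.
t = −τ ln(0.280) = 75.65 × 1.273 = 96.30 yr.

96.3 yr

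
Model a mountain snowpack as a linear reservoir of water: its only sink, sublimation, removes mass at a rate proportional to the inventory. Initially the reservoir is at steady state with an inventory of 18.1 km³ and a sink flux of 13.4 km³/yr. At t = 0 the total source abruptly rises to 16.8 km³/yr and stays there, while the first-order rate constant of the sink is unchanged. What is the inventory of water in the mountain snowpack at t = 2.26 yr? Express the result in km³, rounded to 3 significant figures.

τ = M₀/F₀ = 18.1/13.4 = 1.351 yr; rate constant k = 1/τ.
New steady state M_∞ = F₁/k = F₁·τ = 16.8 × 1.351 = 22.693 km³.
M(t) = M_∞ + (M₀ − M_∞)·e^(−t/τ); t/τ = 2.26/1.351 = 1.673, so e^(−t/τ) = 0.1877.
M(t) = 22.693 − 4.593 × 0.1877 = 21.831 km³.

21.8 km³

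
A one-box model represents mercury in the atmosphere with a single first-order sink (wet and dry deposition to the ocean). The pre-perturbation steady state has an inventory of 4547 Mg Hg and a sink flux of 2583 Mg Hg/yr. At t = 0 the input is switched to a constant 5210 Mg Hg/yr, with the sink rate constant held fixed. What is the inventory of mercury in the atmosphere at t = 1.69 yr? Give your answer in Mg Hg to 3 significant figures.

7400 Mg Hg

The sink rate constant is k = F₀/M₀ = 2583/4547 = 0.5681 yr⁻¹.
Solving dM/dt = F₁ − kM with M(0) = M₀ gives M(t) = F₁/k + (M₀ − F₁/k)·e^(−kt).
F₁/k = 5210/0.5681 = 9171.5 Mg Hg; kt = 0.5681 × 1.69 = 0.9600, e^(−kt) = 0.3829.
M(1.69) = 9171.5 + (4547 − 9171.5) × 0.3829 = 9171.5 − 1771 = 7400.8 Mg Hg.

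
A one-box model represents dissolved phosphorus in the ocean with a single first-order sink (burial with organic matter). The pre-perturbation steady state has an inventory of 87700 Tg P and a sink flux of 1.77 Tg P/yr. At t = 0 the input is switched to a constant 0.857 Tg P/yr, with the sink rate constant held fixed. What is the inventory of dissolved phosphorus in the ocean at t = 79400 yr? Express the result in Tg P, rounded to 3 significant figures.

Residence time τ = M₀/F₀ = 49550 yr. The eventual steady state is M_∞ = M₀·(F₁/F₀) = 87700 × 0.857/1.77 = 42463 Tg P.
The anomaly ΔM(t) = M(t) − M_∞ decays as ΔM₀·e^(−t/τ) with ΔM₀ = 87700 − 42463 = 45240 Tg P.
At t = 79400 yr, e^(−t/τ) = e^(−1.602) = 0.2014, so ΔM = 9111 Tg P and M = 42463 + 9111 = 51573 Tg P.

51600 Tg P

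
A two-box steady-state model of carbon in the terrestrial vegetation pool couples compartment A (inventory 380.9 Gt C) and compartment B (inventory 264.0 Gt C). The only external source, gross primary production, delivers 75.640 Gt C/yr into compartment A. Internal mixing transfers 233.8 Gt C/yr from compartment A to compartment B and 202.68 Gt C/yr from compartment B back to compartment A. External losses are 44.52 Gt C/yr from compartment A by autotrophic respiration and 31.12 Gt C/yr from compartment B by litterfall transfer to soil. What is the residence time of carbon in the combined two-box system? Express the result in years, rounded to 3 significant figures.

8.53 yr

Residence time in the combined system uses the total inventory and the total *external* removal — internal exchanges between the two boxes cancel.
M_total = 380.9 + 264.0 = 644.90 Gt C.
ΣF_external_out = 44.52 + 31.12 = 75.640 Gt C/yr.
τ = M_total / ΣF_ext = 644.90 / 75.640 = 8.526 yr.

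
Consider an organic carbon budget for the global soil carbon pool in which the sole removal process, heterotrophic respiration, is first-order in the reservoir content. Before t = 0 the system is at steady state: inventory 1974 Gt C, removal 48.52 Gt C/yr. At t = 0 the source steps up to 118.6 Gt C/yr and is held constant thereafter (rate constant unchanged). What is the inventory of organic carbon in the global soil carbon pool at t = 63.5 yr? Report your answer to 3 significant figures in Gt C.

Residence time τ = M₀/F₀ = 40.68 yr. The eventual steady state is M_∞ = M₀·(F₁/F₀) = 1974 × 118.6/48.52 = 4825.2 Gt C.
The anomaly ΔM(t) = M(t) − M_∞ decays as ΔM₀·e^(−t/τ) with ΔM₀ = 1974 − 4825.2 = −2851 Gt C.
At t = 63.5 yr, e^(−t/τ) = e^(−1.561) = 0.2100, so ΔM = −598.7 Gt C and M = 4825.2 − 598.7 = 4226.5 Gt C.

4230 Gt C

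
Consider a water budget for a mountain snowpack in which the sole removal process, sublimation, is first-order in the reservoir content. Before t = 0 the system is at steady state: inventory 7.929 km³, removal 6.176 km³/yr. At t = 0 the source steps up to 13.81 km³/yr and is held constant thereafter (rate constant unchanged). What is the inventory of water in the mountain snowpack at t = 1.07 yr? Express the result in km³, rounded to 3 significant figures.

13.5 km³

τ = M₀/F₀ = 7.929/6.176 = 1.284 yr; rate constant k = 1/τ.
New steady state M_∞ = F₁/k = F₁·τ = 13.81 × 1.284 = 17.730 km³.
M(t) = M_∞ + (M₀ − M_∞)·e^(−t/τ); t/τ = 1.07/1.284 = 0.8334, so e^(−t/τ) = 0.4346.
M(t) = 17.730 − 9.801 × 0.4346 = 13.471 km³.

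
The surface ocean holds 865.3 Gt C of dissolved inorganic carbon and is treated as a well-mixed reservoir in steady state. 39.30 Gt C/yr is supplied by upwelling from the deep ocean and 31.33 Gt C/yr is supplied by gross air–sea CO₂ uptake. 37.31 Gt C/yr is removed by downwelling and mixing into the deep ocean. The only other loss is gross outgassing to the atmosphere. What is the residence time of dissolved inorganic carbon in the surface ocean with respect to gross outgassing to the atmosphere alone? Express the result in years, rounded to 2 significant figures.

At steady state ΣF_in = ΣF_out.
ΣF_in = 39.30 + 31.33 = 70.630 Gt C/yr.
Gross outgassing to the atmosphere flux = ΣF_in − (37.31) = 70.630 − 37.31 = 33.32 Gt C/yr.
τ = M / F = 865.3 / 33.32 = 25.97 yr.

26 yr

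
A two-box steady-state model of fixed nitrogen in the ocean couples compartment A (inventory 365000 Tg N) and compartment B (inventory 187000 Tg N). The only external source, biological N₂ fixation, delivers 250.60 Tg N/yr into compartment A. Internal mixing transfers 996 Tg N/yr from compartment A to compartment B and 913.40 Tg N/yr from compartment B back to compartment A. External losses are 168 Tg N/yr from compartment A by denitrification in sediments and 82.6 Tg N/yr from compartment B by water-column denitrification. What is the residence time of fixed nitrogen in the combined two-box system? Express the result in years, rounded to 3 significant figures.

2200 yr

Treat the two boxes together as one reservoir: the mixing fluxes between them are internal recycling, so τ = ΣM / Σ(external losses).
M_total = 365000 + 187000 = 552000 Tg N.
ΣF_external_out = 168 + 82.6 = 250.60 Tg N/yr.
τ = M_total / ΣF_ext = 552000 / 250.60 = 2203 yr.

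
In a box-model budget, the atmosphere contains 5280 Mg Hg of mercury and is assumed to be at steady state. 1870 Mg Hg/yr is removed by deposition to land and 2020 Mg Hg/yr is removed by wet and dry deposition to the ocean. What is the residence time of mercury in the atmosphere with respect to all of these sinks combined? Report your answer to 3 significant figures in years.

1.36 yr

Total removal flux = 1870 + 2020 = 3890.0 Mg Hg/yr.
τ = M / ΣF_out = 5280 / 3890.0 = 1.357 yr.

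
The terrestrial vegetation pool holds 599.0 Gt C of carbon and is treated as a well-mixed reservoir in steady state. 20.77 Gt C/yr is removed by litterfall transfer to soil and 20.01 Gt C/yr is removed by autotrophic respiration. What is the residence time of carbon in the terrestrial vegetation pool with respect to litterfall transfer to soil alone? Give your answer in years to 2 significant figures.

29 yr

Residence time with respect to a single sink: τ = M / F_sink.
τ = 599.0 / 20.77 = 28.84 yr.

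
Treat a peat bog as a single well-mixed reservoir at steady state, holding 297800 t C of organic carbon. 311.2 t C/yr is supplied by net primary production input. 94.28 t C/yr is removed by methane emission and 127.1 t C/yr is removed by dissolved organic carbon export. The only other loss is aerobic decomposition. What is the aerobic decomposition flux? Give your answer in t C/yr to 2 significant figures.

90 t C/yr

At steady state ΣF_in = ΣF_out.
ΣF_in = 311.20 t C/yr.
Aerobic decomposition flux = ΣF_in − (94.28 + 127.1) = 311.20 − 221.4 = 89.82 t C/yr.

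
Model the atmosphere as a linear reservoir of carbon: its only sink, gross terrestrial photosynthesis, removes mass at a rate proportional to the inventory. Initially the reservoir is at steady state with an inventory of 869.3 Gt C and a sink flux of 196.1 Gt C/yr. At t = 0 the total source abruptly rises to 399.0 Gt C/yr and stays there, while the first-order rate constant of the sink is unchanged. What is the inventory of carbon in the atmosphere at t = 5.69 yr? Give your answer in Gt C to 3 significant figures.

1520 Gt C

Residence time τ = M₀/F₀ = 4.433 yr. The eventual steady state is M_∞ = M₀·(F₁/F₀) = 869.3 × 399.0/196.1 = 1768.7 Gt C.
The anomaly ΔM(t) = M(t) − M_∞ decays as ΔM₀·e^(−t/τ) with ΔM₀ = 869.3 − 1768.7 = −899.4 Gt C.
At t = 5.69 yr, e^(−t/τ) = e^(−1.284) = 0.2770, so ΔM = −249.2 Gt C and M = 1768.7 − 249.2 = 1519.6 Gt C.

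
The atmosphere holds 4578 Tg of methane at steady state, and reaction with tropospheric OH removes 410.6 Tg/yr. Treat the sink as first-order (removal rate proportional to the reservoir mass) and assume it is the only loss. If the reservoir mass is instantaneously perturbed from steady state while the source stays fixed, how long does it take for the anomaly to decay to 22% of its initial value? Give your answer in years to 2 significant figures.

17 yr

For a linear reservoir the anomaly decays as exp(−t/τ) with τ = M/F = 4578/410.6 = 11.15 yr.
exp(−t/τ) = 0.22 ⇒ t = −τ ln(0.22) = 11.15 × 1.514 = 16.88 yr.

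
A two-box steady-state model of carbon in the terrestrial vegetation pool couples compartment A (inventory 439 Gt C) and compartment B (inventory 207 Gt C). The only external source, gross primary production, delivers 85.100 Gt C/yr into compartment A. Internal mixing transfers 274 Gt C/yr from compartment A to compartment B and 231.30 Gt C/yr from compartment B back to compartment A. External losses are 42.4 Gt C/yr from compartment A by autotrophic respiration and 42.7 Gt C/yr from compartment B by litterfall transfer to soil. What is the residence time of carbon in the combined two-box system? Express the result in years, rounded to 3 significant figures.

Residence time in the combined system uses the total inventory and the total *external* removal — internal exchanges between the two boxes cancel.
M_total = 439 + 207 = 646.00 Gt C.
ΣF_external_out = 42.4 + 42.7 = 85.100 Gt C/yr.
τ = M_total / ΣF_ext = 646.00 / 85.100 = 7.591 yr.

7.59 yr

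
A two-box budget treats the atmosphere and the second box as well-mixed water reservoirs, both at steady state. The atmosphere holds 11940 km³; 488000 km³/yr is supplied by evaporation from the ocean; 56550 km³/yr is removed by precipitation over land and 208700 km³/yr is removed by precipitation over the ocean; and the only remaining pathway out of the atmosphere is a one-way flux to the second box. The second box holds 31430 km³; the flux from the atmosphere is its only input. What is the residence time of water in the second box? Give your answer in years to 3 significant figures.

Balance the atmosphere: ΣF_in = 488000 km³/yr.
Flux to the second box = ΣF_in − (56550 + 208700) = 222750 km³/yr.
At steady state the output of the second box equals its input, 222750 km³/yr.
τ = M / F = 31430 / 222750 = 0.1411 yr.

0.141 yr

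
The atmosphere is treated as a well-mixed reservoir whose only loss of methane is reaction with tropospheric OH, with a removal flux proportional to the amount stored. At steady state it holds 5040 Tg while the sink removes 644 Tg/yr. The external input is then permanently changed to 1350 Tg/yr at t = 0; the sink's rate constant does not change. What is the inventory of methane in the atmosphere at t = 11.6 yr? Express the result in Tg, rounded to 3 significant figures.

Residence time τ = M₀/F₀ = 7.826 yr. The eventual steady state is M_∞ = M₀·(F₁/F₀) = 5040 × 1350/644 = 10565 Tg.
The anomaly ΔM(t) = M(t) − M_∞ decays as ΔM₀·e^(−t/τ) with ΔM₀ = 5040 − 10565 = −5525 Tg.
At t = 11.6 yr, e^(−t/τ) = e^(−1.482) = 0.2271, so ΔM = −1255 Tg and M = 10565 − 1255 = 9310.3 Tg.

9310 Tg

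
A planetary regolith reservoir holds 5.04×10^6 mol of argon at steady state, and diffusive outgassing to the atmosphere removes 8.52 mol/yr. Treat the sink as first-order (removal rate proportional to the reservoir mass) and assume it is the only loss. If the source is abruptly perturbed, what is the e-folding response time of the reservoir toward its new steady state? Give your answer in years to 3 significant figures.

For a linear reservoir the response time equals the residence time τ = M/F.
τ = 5.04×10^6 / 8.52 = 591500 yr.

592000 yr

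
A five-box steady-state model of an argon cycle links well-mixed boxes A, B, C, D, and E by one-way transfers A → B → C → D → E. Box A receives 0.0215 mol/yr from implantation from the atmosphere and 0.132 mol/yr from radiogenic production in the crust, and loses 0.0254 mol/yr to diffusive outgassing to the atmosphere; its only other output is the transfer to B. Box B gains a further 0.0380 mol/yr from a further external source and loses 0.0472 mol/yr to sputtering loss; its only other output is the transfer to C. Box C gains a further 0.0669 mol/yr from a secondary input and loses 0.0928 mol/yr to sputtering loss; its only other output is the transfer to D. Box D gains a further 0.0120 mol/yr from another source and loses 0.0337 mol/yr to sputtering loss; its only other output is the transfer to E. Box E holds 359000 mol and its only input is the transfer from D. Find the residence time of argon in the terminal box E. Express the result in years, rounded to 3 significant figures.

5.04×10^6 yr

Box A: F(A→B) = (0.0215 + 0.132) − 0.0254 = 0.12810 mol/yr.
Box B: F(B→C) = (0.12810 + 0.0380) − 0.0472 = 0.11890 mol/yr.
Box C: F(C→D) = (0.11890 + 0.0669) − 0.0928 = 0.093000 mol/yr.
Box D: F(D→E) = (0.093000 + 0.0120) − 0.0337 = 0.071300 mol/yr.
Box E throughput = its input = 0.071300 mol/yr; τ = 359000 / 0.071300 = 5.035×10^6 yr.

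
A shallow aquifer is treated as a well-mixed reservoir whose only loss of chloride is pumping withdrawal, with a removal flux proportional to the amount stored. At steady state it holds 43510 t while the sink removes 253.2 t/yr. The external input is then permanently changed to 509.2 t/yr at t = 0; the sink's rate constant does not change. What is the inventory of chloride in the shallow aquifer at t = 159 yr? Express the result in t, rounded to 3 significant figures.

The sink rate constant is k = F₀/M₀ = 253.2/43510 = 0.005819 yr⁻¹.
Solving dM/dt = F₁ − kM with M(0) = M₀ gives M(t) = F₁/k + (M₀ − F₁/k)·e^(−kt).
F₁/k = 509.2/0.005819 = 87501 t; kt = 0.005819 × 159 = 0.9253, e^(−kt) = 0.3964.
M(159) = 87501 + (43510 − 87501) × 0.3964 = 87501 − 17440 = 70062 t.

70100 t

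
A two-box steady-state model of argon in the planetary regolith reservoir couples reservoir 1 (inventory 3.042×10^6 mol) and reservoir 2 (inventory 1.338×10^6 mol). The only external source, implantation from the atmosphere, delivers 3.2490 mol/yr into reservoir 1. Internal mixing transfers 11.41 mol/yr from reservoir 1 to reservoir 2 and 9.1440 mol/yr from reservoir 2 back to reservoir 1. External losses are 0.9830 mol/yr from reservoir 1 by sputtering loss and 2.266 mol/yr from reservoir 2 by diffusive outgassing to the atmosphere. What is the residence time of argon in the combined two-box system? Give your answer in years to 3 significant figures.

Residence time in the combined system uses the total inventory and the total *external* removal — internal exchanges between the two boxes cancel.
M_total = 3.042×10^6 + 1.338×10^6 = 4.3800×10^6 mol.
ΣF_external_out = 0.9830 + 2.266 = 3.2490 mol/yr.
τ = M_total / ΣF_ext = 4.3800×10^6 / 3.2490 = 1.348×10^6 yr.

1.35×10^6 yr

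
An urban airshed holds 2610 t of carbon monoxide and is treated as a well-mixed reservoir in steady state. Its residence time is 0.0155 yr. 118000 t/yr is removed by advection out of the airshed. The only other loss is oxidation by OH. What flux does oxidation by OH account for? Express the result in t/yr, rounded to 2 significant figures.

Total removal F = M/τ = 2610 / 0.0155 = 168400 t/yr.
Oxidation by OH = F − (118000) = 168400 − 118000 = 50390 t/yr.

50000 t/yr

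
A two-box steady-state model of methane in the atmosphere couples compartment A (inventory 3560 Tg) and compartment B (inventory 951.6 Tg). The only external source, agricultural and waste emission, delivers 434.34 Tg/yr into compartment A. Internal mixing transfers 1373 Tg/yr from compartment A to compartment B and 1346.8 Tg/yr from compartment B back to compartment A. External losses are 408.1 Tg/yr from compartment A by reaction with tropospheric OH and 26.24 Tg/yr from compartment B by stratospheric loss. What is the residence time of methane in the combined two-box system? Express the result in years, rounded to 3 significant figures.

For the system as a whole, the A↔B exchange is internal and contributes nothing to the throughput; only the external sinks remove mass.
M_total = 3560 + 951.6 = 4511.6 Tg.
ΣF_external_out = 408.1 + 26.24 = 434.34 Tg/yr.
τ = M_total / ΣF_ext = 4511.6 / 434.34 = 10.39 yr.

10.4 yr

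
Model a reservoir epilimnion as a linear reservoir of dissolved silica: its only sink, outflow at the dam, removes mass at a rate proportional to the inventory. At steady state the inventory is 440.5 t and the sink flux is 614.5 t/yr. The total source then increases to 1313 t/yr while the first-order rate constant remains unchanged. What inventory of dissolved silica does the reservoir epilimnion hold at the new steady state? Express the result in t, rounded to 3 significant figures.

941 t

Rate constant k = F/M = 614.5 / 440.5 = 1.395 yr⁻¹.
At the new steady state, source = k·M_new ⇒ M_new = 1313 / 1.395 = 941.2 t.
(Equivalently M_new = M × F_new/F_old = 440.5 × 1313/614.5.)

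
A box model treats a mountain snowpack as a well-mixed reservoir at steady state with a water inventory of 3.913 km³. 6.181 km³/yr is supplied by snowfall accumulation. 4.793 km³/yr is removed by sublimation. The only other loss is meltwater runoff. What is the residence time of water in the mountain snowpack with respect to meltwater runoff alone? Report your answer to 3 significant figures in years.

At steady state ΣF_in = ΣF_out.
ΣF_in = 6.1810 km³/yr.
Meltwater runoff flux = ΣF_in − (4.793) = 6.1810 − 4.793 = 1.388 km³/yr.
τ = M / F = 3.913 / 1.388 = 2.819 yr.

2.82 yr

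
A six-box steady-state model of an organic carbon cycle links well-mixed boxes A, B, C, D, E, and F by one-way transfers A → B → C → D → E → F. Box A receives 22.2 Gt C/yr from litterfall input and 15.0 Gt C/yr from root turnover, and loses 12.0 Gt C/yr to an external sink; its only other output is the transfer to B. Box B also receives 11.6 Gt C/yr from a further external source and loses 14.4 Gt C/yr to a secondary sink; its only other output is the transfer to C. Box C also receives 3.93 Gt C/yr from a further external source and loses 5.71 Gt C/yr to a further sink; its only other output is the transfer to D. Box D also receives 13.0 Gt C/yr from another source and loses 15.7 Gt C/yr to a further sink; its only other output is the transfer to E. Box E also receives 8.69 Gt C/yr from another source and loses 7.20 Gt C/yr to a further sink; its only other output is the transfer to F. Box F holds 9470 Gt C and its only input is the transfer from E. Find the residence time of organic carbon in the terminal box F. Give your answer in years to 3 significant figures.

Box A: F(A→B) = (22.2 + 15.0) − 12.0 = 25.200 Gt C/yr.
Box B: F(B→C) = (25.200 + 11.6) − 14.4 = 22.400 Gt C/yr.
Box C: F(C→D) = (22.400 + 3.93) − 5.71 = 20.620 Gt C/yr.
Box D: F(D→E) = (20.620 + 13.0) − 15.7 = 17.920 Gt C/yr.
Box E: F(E→F) = (17.920 + 8.69) − 7.20 = 19.410 Gt C/yr.
Box F throughput = its input = 19.410 Gt C/yr; τ = 9470 / 19.410 = 487.9 yr.

488 yr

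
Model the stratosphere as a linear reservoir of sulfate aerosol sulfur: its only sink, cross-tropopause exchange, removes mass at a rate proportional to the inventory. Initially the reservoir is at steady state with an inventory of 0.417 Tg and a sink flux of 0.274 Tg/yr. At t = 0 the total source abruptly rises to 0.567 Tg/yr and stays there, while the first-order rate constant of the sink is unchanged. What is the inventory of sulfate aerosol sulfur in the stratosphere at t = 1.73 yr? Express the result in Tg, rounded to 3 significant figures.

The sink rate constant is k = F₀/M₀ = 0.274/0.417 = 0.6571 yr⁻¹.
Solving dM/dt = F₁ − kM with M(0) = M₀ gives M(t) = F₁/k + (M₀ − F₁/k)·e^(−kt).
F₁/k = 0.567/0.6571 = 0.86292 Tg; kt = 0.6571 × 1.73 = 1.137, e^(−kt) = 0.3209.
M(1.73) = 0.86292 + (0.417 − 0.86292) × 0.3209 = 0.86292 − 0.1431 = 0.71984 Tg.

0.720 Tg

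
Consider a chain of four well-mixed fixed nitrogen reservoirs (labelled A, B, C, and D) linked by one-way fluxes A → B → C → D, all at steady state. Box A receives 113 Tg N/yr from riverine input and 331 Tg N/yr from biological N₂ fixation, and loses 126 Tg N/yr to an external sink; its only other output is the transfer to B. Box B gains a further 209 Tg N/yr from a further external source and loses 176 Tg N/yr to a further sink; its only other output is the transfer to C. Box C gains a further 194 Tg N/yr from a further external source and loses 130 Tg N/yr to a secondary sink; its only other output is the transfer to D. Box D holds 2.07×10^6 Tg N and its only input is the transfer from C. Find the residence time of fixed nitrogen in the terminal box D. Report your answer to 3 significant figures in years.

Box A: F(A→B) = (113 + 331) − 126 = 318.00 Tg N/yr.
Box B: F(B→C) = (318.00 + 209) − 176 = 351.00 Tg N/yr.
Box C: F(C→D) = (351.00 + 194) − 130 = 415.00 Tg N/yr.
Box D throughput = its input = 415.00 Tg N/yr; τ = 2.07×10^6 / 415.00 = 4988 yr.

4990 yr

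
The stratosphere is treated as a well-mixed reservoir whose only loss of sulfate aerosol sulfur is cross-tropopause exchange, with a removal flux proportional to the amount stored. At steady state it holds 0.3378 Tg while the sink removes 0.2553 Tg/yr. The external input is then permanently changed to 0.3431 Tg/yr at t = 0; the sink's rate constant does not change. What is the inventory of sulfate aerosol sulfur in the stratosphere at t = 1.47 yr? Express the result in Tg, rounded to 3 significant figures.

Residence time τ = M₀/F₀ = 1.323 yr. The eventual steady state is M_∞ = M₀·(F₁/F₀) = 0.3378 × 0.3431/0.2553 = 0.45397 Tg.
The anomaly ΔM(t) = M(t) − M_∞ decays as ΔM₀·e^(−t/τ) with ΔM₀ = 0.3378 − 0.45397 = −0.1162 Tg.
At t = 1.47 yr, e^(−t/τ) = e^(−1.111) = 0.3292, so ΔM = −0.03825 Tg and M = 0.45397 − 0.03825 = 0.41572 Tg.

0.416 Tg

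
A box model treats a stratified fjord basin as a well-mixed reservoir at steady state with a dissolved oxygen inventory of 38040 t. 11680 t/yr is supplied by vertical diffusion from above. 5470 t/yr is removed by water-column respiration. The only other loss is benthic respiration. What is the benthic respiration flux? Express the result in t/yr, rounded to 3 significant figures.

At steady state ΣF_in = ΣF_out.
ΣF_in = 11680 t/yr.
Benthic respiration flux = ΣF_in − (5470) = 11680 − 5470 = 6210 t/yr.

6210 t/yr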